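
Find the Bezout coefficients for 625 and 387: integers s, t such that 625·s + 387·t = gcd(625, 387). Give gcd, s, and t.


Euclidean algorithm on (625, 387) — divide until remainder is 0:
  625 = 1 · 387 + 238
  387 = 1 · 238 + 149
  238 = 1 · 149 + 89
  149 = 1 · 89 + 60
  89 = 1 · 60 + 29
  60 = 2 · 29 + 2
  29 = 14 · 2 + 1
  2 = 2 · 1 + 0
gcd(625, 387) = 1.
Track Bezout coefficients alongside the remainders: start with r₀ = 625 = a·1 + b·0 (s = 1, t = 0) and r₁ = 387 = a·0 + b·1 (s = 0, t = 1); each new remainder r_{k+1} = r_{k-1} − q_k·r_k inherits s_{k+1} = s_{k-1} − q_k·s_k, t_{k+1} = t_{k-1} − q_k·t_k, so r_k = a·s_k + b·t_k at every step:
  q = 1: r = 238, s = 1 − 1·0 = 1, t = 0 − 1·1 = -1  (check: 625·1 + 387·(-1) = 238)
  q = 1: r = 149, s = 0 − 1·1 = -1, t = 1 − 1·(-1) = 2  (check: 625·(-1) + 387·2 = 149)
  q = 1: r = 89, s = 1 − 1·(-1) = 2, t = -1 − 1·2 = -3  (check: 625·2 + 387·(-3) = 89)
  q = 1: r = 60, s = -1 − 1·2 = -3, t = 2 − 1·(-3) = 5  (check: 625·(-3) + 387·5 = 60)
  q = 1: r = 29, s = 2 − 1·(-3) = 5, t = -3 − 1·5 = -8  (check: 625·5 + 387·(-8) = 29)
  q = 2: r = 2, s = -3 − 2·5 = -13, t = 5 − 2·(-8) = 21  (check: 625·(-13) + 387·21 = 2)
  q = 14: r = 1, s = 5 − 14·(-13) = 187, t = -8 − 14·21 = -302  (check: 625·187 + 387·(-302) = 1)
The row with r = 1 (the gcd) gives the Bezout coefficients s = 187, t = -302.
Result: 625 · (187) + 387 · (-302) = 1.

gcd(625, 387) = 1; s = 187, t = -302 (check: 625·187 + 387·(-302) = 1).


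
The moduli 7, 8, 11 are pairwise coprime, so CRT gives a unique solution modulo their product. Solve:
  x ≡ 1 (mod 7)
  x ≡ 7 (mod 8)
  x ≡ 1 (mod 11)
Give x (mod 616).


Moduli 7, 8, 11 are pairwise coprime; by CRT there is a unique solution modulo M = 7 · 8 · 11 = 616.
Solve pairwise, accumulating the modulus:
  Start with x ≡ 1 (mod 7).
  Combine with x ≡ 7 (mod 8): since gcd(7, 8) = 1, we get a unique residue mod 56.
    Write x = 1 + 7·t and substitute into x ≡ 7 (mod 8): 7·t ≡ 7 − 1 = 6 (mod 8).
    The inverse of 7 mod 8 is 7 (since 7·7 = 49 = 6·8 + 1), so t ≡ 7·6 = 42 ≡ 2 (mod 8).
    Then x = 1 + 7·2 = 15, valid modulo lcm(7, 8) = 56: x ≡ 15 (mod 56).
  Combine with x ≡ 1 (mod 11): since gcd(56, 11) = 1, we get a unique residue mod 616.
    Write x = 15 + 56·t and substitute into x ≡ 1 (mod 11): 56·t ≡ 1 − 15 = -14 (mod 11).
    Reduce coefficients mod 11: 1·t ≡ 8 (mod 11).
    So t ≡ 8 (mod 11).
    Then x = 15 + 56·8 = 463, valid modulo lcm(56, 11) = 616: x ≡ 463 (mod 616).
Verify: 463 mod 7 = 1 ✓, 463 mod 8 = 7 ✓, 463 mod 11 = 1 ✓.

x ≡ 463 (mod 616).


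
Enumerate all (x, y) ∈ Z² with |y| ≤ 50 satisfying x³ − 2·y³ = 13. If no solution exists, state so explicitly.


The equation is x³ - 2y³ = 13. For fixed y, x³ = 2·y³ + 13, so a solution requires the RHS to be a perfect cube.
Strategy: iterate y from -50 to 50, compute RHS = 2·y³ + 13, and check whether it is a (positive or negative) perfect cube.
Check small values of y:
  y = 0: RHS = 13 is not a perfect cube.
  y = 1: RHS = 15 is not a perfect cube.
  y = -1: RHS = 11 is not a perfect cube.
  y = 2: RHS = 29 is not a perfect cube.
  y = -2: RHS = -3 is not a perfect cube.
  y = 3: RHS = 67 is not a perfect cube.
  y = -3: RHS = -41 is not a perfect cube.
Continuing the search up to |y| = 50 finds no solutions either.
No (x, y) in the scanned range satisfies the equation.

No integer solutions with |y| ≤ 50.


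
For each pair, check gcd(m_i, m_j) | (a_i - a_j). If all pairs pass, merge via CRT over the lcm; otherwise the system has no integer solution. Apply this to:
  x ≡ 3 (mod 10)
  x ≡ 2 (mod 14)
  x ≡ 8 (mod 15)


Moduli 10, 14, 15 are not pairwise coprime, so CRT works modulo lcm(m_i) when all pairwise compatibility conditions hold.
Pairwise compatibility: gcd(m_i, m_j) must divide a_i - a_j for every pair.
Merge one congruence at a time:
  Start: x ≡ 3 (mod 10).
  Combine with x ≡ 2 (mod 14): gcd(10, 14) = 2, and 2 - 3 = -1 is NOT divisible by 2.
    ⇒ system is inconsistent (no integer solution).

No solution (the system is inconsistent).


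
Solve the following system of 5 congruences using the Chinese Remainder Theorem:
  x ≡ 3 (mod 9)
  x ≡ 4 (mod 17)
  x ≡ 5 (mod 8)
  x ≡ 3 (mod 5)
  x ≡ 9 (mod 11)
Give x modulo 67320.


Product of moduli M = 9 · 17 · 8 · 5 · 11 = 67320.
Merge one congruence at a time:
  Start: x ≡ 3 (mod 9).
  Combine with x ≡ 4 (mod 17); new modulus lcm = 153.
    Write x = 3 + 9·t and substitute into x ≡ 4 (mod 17): 9·t ≡ 4 − 3 = 1 (mod 17).
    The inverse of 9 mod 17 is 2 (since 9·2 = 18 = 1·17 + 1), so t ≡ 2·1 = 2 ≡ 2 (mod 17).
    Then x = 3 + 9·2 = 21, valid modulo lcm(9, 17) = 153: x ≡ 21 (mod 153).
  Combine with x ≡ 5 (mod 8); new modulus lcm = 1224.
    Write x = 21 + 153·t and substitute into x ≡ 5 (mod 8): 153·t ≡ 5 − 21 = -16 (mod 8).
    Reduce coefficients mod 8: 1·t ≡ 0 (mod 8).
    So t ≡ 0 (mod 8).
    Then x = 21 + 153·0 = 21, valid modulo lcm(153, 8) = 1224: x ≡ 21 (mod 1224).
  Combine with x ≡ 3 (mod 5); new modulus lcm = 6120.
    Write x = 21 + 1224·t and substitute into x ≡ 3 (mod 5): 1224·t ≡ 3 − 21 = -18 (mod 5).
    Reduce coefficients mod 5: 4·t ≡ 2 (mod 5).
    The inverse of 4 mod 5 is 4 (since 4·4 = 16 = 3·5 + 1), so t ≡ 4·2 = 8 ≡ 3 (mod 5).
    Then x = 21 + 1224·3 = 3693, valid modulo lcm(1224, 5) = 6120: x ≡ 3693 (mod 6120).
  Combine with x ≡ 9 (mod 11); new modulus lcm = 67320.
    Write x = 3693 + 6120·t and substitute into x ≡ 9 (mod 11): 6120·t ≡ 9 − 3693 = -3684 (mod 11).
    Reduce coefficients mod 11: 4·t ≡ 1 (mod 11).
    The inverse of 4 mod 11 is 3 (since 4·3 = 12 = 1·11 + 1), so t ≡ 3·1 = 3 ≡ 3 (mod 11).
    Then x = 3693 + 6120·3 = 22053, valid modulo lcm(6120, 11) = 67320: x ≡ 22053 (mod 67320).
Verify against each original: 22053 mod 9 = 3, 22053 mod 17 = 4, 22053 mod 8 = 5, 22053 mod 5 = 3, 22053 mod 11 = 9.

x ≡ 22053 (mod 67320).


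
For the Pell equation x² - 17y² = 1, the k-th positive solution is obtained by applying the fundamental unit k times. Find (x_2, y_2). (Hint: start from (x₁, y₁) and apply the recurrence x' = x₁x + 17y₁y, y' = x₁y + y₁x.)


Step 1: Find the fundamental solution (x₁, y₁) of x² - 17y² = 1.
  Expand √17 as a continued fraction. a₀ = ⌊√17⌋ = 4; iterate m_{k+1} = d_k·a_k − m_k, d_{k+1} = (17 − m_{k+1}²)/d_k, a_{k+1} = ⌊(a₀ + m_{k+1})/d_{k+1}⌋ (starting m₀ = 0, d₀ = 1), with convergents p_k = a_k·p_{k-1} + p_{k-2}, q_k = a_k·q_{k-1} + q_{k-2} (p₋₁ = 1, q₋₁ = 0):
  k = 0: a₀ = 4; p₀/q₀ = 4/1; p₀² − 17·q₀² = 16 − 17 = -1.
  k = 1: m = 4, d = 1, a = ⌊(4 + 4)/1⌋ = 8; p/q = (8·4 + 1)/(8·1 + 0) = 33/8; p² − 17·q² = 1089 − 1088 = 1.
  The first convergent with p² − 17·q² = 1 gives the fundamental solution (x₁, y₁) = (33, 8).
Step 2: Apply the recurrence (x_{n+1}, y_{n+1}) = (x₁x_n + 17y₁y_n, x₁y_n + y₁x_n) repeatedly.
  From (x_1, y_1) = (33, 8): x_2 = 33·33 + 17·8·8 = 2177; y_2 = 33·8 + 8·33 = 528.
Step 3: Verify x_2² - 17·y_2² = 4739329 - 4739328 = 1 (should be 1). ✓

(x_1, y_1) = (33, 8); (x_2, y_2) = (2177, 528).


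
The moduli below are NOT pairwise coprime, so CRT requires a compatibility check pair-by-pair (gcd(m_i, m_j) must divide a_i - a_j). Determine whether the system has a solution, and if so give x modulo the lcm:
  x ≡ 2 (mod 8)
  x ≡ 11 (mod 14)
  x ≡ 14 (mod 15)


Moduli 8, 14, 15 are not pairwise coprime, so CRT works modulo lcm(m_i) when all pairwise compatibility conditions hold.
Pairwise compatibility: gcd(m_i, m_j) must divide a_i - a_j for every pair.
Merge one congruence at a time:
  Start: x ≡ 2 (mod 8).
  Combine with x ≡ 11 (mod 14): gcd(8, 14) = 2, and 11 - 2 = 9 is NOT divisible by 2.
    ⇒ system is inconsistent (no integer solution).

No solution (the system is inconsistent).


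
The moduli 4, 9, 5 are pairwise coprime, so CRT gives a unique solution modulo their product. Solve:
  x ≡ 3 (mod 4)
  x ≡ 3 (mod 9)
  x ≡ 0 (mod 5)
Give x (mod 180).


Moduli 4, 9, 5 are pairwise coprime; by CRT there is a unique solution modulo M = 4 · 9 · 5 = 180.
Solve pairwise, accumulating the modulus:
  Start with x ≡ 3 (mod 4).
  Combine with x ≡ 3 (mod 9): since gcd(4, 9) = 1, we get a unique residue mod 36.
    Write x = 3 + 4·t and substitute into x ≡ 3 (mod 9): 4·t ≡ 3 − 3 = 0 (mod 9).
    The inverse of 4 mod 9 is 7 (since 4·7 = 28 = 3·9 + 1), so t ≡ 7·0 = 0 ≡ 0 (mod 9).
    Then x = 3 + 4·0 = 3, valid modulo lcm(4, 9) = 36: x ≡ 3 (mod 36).
  Combine with x ≡ 0 (mod 5): since gcd(36, 5) = 1, we get a unique residue mod 180.
    Write x = 3 + 36·t and substitute into x ≡ 0 (mod 5): 36·t ≡ 0 − 3 = -3 (mod 5).
    Reduce coefficients mod 5: 1·t ≡ 2 (mod 5).
    So t ≡ 2 (mod 5).
    Then x = 3 + 36·2 = 75, valid modulo lcm(36, 5) = 180: x ≡ 75 (mod 180).
Verify: 75 mod 4 = 3 ✓, 75 mod 9 = 3 ✓, 75 mod 5 = 0 ✓.

x ≡ 75 (mod 180).


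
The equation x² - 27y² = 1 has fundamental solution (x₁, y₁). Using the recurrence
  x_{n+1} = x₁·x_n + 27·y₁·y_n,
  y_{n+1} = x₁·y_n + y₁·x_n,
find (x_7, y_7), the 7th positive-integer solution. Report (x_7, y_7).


Step 1: Find the fundamental solution (x₁, y₁) of x² - 27y² = 1.
  Expand √27 as a continued fraction. a₀ = ⌊√27⌋ = 5; iterate m_{k+1} = d_k·a_k − m_k, d_{k+1} = (27 − m_{k+1}²)/d_k, a_{k+1} = ⌊(a₀ + m_{k+1})/d_{k+1}⌋ (starting m₀ = 0, d₀ = 1), with convergents p_k = a_k·p_{k-1} + p_{k-2}, q_k = a_k·q_{k-1} + q_{k-2} (p₋₁ = 1, q₋₁ = 0):
  k = 0: a₀ = 5; p₀/q₀ = 5/1; p₀² − 27·q₀² = 25 − 27 = -2.
  k = 1: m = 5, d = 2, a = ⌊(5 + 5)/2⌋ = 5; p/q = (5·5 + 1)/(5·1 + 0) = 26/5; p² − 27·q² = 676 − 675 = 1.
  The first convergent with p² − 27·q² = 1 gives the fundamental solution (x₁, y₁) = (26, 5).
Step 2: Apply the recurrence (x_{n+1}, y_{n+1}) = (x₁x_n + 27y₁y_n, x₁y_n + y₁x_n) repeatedly.
  From (x_1, y_1) = (26, 5): x_2 = 26·26 + 27·5·5 = 1351; y_2 = 26·5 + 5·26 = 260.
  From (x_2, y_2) = (1351, 260): x_3 = 26·1351 + 27·5·260 = 70226; y_3 = 26·260 + 5·1351 = 13515.
  From (x_3, y_3) = (70226, 13515): x_4 = 26·70226 + 27·5·13515 = 3650401; y_4 = 26·13515 + 5·70226 = 702520.
  From (x_4, y_4) = (3650401, 702520): x_5 = 26·3650401 + 27·5·702520 = 189750626; y_5 = 26·702520 + 5·3650401 = 36517525.
  From (x_5, y_5) = (189750626, 36517525): x_6 = 26·189750626 + 27·5·36517525 = 9863382151; y_6 = 26·36517525 + 5·189750626 = 1898208780.
  From (x_6, y_6) = (9863382151, 1898208780): x_7 = 26·9863382151 + 27·5·1898208780 = 512706121226; y_7 = 26·1898208780 + 5·9863382151 = 98670339035.
Step 3: Verify x_7² - 27·y_7² = 262867566742609807743076 - 262867566742609807743075 = 1 (should be 1). ✓

(x_1, y_1) = (26, 5); (x_7, y_7) = (512706121226, 98670339035).


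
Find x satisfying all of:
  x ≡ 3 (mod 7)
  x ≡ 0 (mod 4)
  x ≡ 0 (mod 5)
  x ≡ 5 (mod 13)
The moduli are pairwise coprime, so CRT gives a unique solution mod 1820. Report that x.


Product of moduli M = 7 · 4 · 5 · 13 = 1820.
Merge one congruence at a time:
  Start: x ≡ 3 (mod 7).
  Combine with x ≡ 0 (mod 4); new modulus lcm = 28.
    Write x = 3 + 7·t and substitute into x ≡ 0 (mod 4): 7·t ≡ 0 − 3 = -3 (mod 4).
    Reduce coefficients mod 4: 3·t ≡ 1 (mod 4).
    The inverse of 3 mod 4 is 3 (since 3·3 = 9 = 2·4 + 1), so t ≡ 3·1 = 3 ≡ 3 (mod 4).
    Then x = 3 + 7·3 = 24, valid modulo lcm(7, 4) = 28: x ≡ 24 (mod 28).
  Combine with x ≡ 0 (mod 5); new modulus lcm = 140.
    Write x = 24 + 28·t and substitute into x ≡ 0 (mod 5): 28·t ≡ 0 − 24 = -24 (mod 5).
    Reduce coefficients mod 5: 3·t ≡ 1 (mod 5).
    The inverse of 3 mod 5 is 2 (since 3·2 = 6 = 1·5 + 1), so t ≡ 2·1 = 2 ≡ 2 (mod 5).
    Then x = 24 + 28·2 = 80, valid modulo lcm(28, 5) = 140: x ≡ 80 (mod 140).
  Combine with x ≡ 5 (mod 13); new modulus lcm = 1820.
    Write x = 80 + 140·t and substitute into x ≡ 5 (mod 13): 140·t ≡ 5 − 80 = -75 (mod 13).
    Reduce coefficients mod 13: 10·t ≡ 3 (mod 13).
    The inverse of 10 mod 13 is 4 (since 10·4 = 40 = 3·13 + 1), so t ≡ 4·3 = 12 ≡ 12 (mod 13).
    Then x = 80 + 140·12 = 1760, valid modulo lcm(140, 13) = 1820: x ≡ 1760 (mod 1820).
Verify against each original: 1760 mod 7 = 3, 1760 mod 4 = 0, 1760 mod 5 = 0, 1760 mod 13 = 5.

x ≡ 1760 (mod 1820).


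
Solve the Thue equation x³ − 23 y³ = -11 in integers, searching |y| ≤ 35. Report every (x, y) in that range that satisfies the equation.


The equation is x³ - 23y³ = -11. For fixed y, x³ = 23·y³ − 11, so a solution requires the RHS to be a perfect cube.
Strategy: iterate y from -35 to 35, compute RHS = 23·y³ − 11, and check whether it is a (positive or negative) perfect cube.
Check small values of y:
  y = 0: RHS = -11 is not a perfect cube.
  y = 1: RHS = 12 is not a perfect cube.
  y = -1: RHS = -34 is not a perfect cube.
  y = 2: RHS = 173 is not a perfect cube.
  y = -2: RHS = -195 is not a perfect cube.
  y = 3: RHS = 610 is not a perfect cube.
  y = -3: RHS = -632 is not a perfect cube.
Continuing the search up to |y| = 35 finds no solutions either.
No (x, y) in the scanned range satisfies the equation.

No integer solutions with |y| ≤ 35.


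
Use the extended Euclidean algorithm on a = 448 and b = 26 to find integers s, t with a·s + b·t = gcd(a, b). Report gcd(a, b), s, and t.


Euclidean algorithm on (448, 26) — divide until remainder is 0:
  448 = 17 · 26 + 6
  26 = 4 · 6 + 2
  6 = 3 · 2 + 0
gcd(448, 26) = 2.
Track Bezout coefficients alongside the remainders: start with r₀ = 448 = a·1 + b·0 (s = 1, t = 0) and r₁ = 26 = a·0 + b·1 (s = 0, t = 1); each new remainder r_{k+1} = r_{k-1} − q_k·r_k inherits s_{k+1} = s_{k-1} − q_k·s_k, t_{k+1} = t_{k-1} − q_k·t_k, so r_k = a·s_k + b·t_k at every step:
  q = 17: r = 6, s = 1 − 17·0 = 1, t = 0 − 17·1 = -17  (check: 448·1 + 26·(-17) = 6)
  q = 4: r = 2, s = 0 − 4·1 = -4, t = 1 − 4·(-17) = 69  (check: 448·(-4) + 26·69 = 2)
The row with r = 2 (the gcd) gives the Bezout coefficients s = -4, t = 69.
Result: 448 · (-4) + 26 · (69) = 2.

gcd(448, 26) = 2; s = -4, t = 69 (check: 448·(-4) + 26·69 = 2).


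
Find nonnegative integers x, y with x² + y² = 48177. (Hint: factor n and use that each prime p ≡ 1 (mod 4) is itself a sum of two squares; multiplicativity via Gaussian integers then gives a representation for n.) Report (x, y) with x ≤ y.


Step 1: Factor n = 48177 = 3^2 · 53 · 101.
Step 2: Check the mod-4 condition on each prime factor: 3 ≡ 3 (mod 4), exponent 2 (must be even); 53 ≡ 1 (mod 4), exponent 1; 101 ≡ 1 (mod 4), exponent 1.
All primes ≡ 3 (mod 4) appear to even exponent (or don't appear), so by the two-squares theorem n IS expressible as a sum of two squares.
Step 3: Build a representation. Group n = k² · m with k = 3 and m = 53 · 101 = 5353 (a product of primes ≡ 1 (mod 4)); a representation of m scales to one of n via (k·x)² + (k·y)² = k²(x² + y²). Each prime p ≡ 1 (mod 4) is itself a sum of two squares; find a² by testing p − a² for a perfect square:
  53: 53 − 1² = 52, 53 − 2² = 49 = 7² ⇒ 53 = 2² + 7².
  101: 101 − 1² = 100 = 10² ⇒ 101 = 1² + 10².
  Combine using the Brahmagupta–Fibonacci identity (a² + b²)(c² + d²) = (ac − bd)² + (ad + bc)² = (ac + bd)² + (ad − bc)²:
  53 · 101 = 5353: from (2² + 7²)(1² + 10²), take (2·1 − 7·10, 2·10 + 7·1) = (2 − 70, 20 + 7) = (-68, 27); dropping signs (only squares matter) gives (68, 27); check 68² + 27² = 4624 + 729 = 5353 ✓.
  Scale by k = 3: (3·68, 3·27) = (204, 81).
Step 4: Order so x ≤ y and verify: 81² + 204² = 6561 + 41616 = 48177 = n. ✓

n = 48177 = 81² + 204² (one valid representation with x ≤ y).


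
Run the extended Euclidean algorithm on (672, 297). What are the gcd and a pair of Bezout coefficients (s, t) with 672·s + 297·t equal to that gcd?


Euclidean algorithm on (672, 297) — divide until remainder is 0:
  672 = 2 · 297 + 78
  297 = 3 · 78 + 63
  78 = 1 · 63 + 15
  63 = 4 · 15 + 3
  15 = 5 · 3 + 0
gcd(672, 297) = 3.
Track Bezout coefficients alongside the remainders: start with r₀ = 672 = a·1 + b·0 (s = 1, t = 0) and r₁ = 297 = a·0 + b·1 (s = 0, t = 1); each new remainder r_{k+1} = r_{k-1} − q_k·r_k inherits s_{k+1} = s_{k-1} − q_k·s_k, t_{k+1} = t_{k-1} − q_k·t_k, so r_k = a·s_k + b·t_k at every step:
  q = 2: r = 78, s = 1 − 2·0 = 1, t = 0 − 2·1 = -2  (check: 672·1 + 297·(-2) = 78)
  q = 3: r = 63, s = 0 − 3·1 = -3, t = 1 − 3·(-2) = 7  (check: 672·(-3) + 297·7 = 63)
  q = 1: r = 15, s = 1 − 1·(-3) = 4, t = -2 − 1·7 = -9  (check: 672·4 + 297·(-9) = 15)
  q = 4: r = 3, s = -3 − 4·4 = -19, t = 7 − 4·(-9) = 43  (check: 672·(-19) + 297·43 = 3)
The row with r = 3 (the gcd) gives the Bezout coefficients s = -19, t = 43.
Result: 672 · (-19) + 297 · (43) = 3.

gcd(672, 297) = 3; s = -19, t = 43 (check: 672·(-19) + 297·43 = 3).


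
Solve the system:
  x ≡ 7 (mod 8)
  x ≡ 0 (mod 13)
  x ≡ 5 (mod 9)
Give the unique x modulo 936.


Moduli 8, 13, 9 are pairwise coprime; by CRT there is a unique solution modulo M = 8 · 13 · 9 = 936.
Solve pairwise, accumulating the modulus:
  Start with x ≡ 7 (mod 8).
  Combine with x ≡ 0 (mod 13): since gcd(8, 13) = 1, we get a unique residue mod 104.
    Write x = 7 + 8·t and substitute into x ≡ 0 (mod 13): 8·t ≡ 0 − 7 = -7 (mod 13).
    Reduce coefficients mod 13: 8·t ≡ 6 (mod 13).
    The inverse of 8 mod 13 is 5 (since 8·5 = 40 = 3·13 + 1), so t ≡ 5·6 = 30 ≡ 4 (mod 13).
    Then x = 7 + 8·4 = 39, valid modulo lcm(8, 13) = 104: x ≡ 39 (mod 104).
  Combine with x ≡ 5 (mod 9): since gcd(104, 9) = 1, we get a unique residue mod 936.
    Write x = 39 + 104·t and substitute into x ≡ 5 (mod 9): 104·t ≡ 5 − 39 = -34 (mod 9).
    Reduce coefficients mod 9: 5·t ≡ 2 (mod 9).
    The inverse of 5 mod 9 is 2 (since 5·2 = 10 = 1·9 + 1), so t ≡ 2·2 = 4 ≡ 4 (mod 9).
    Then x = 39 + 104·4 = 455, valid modulo lcm(104, 9) = 936: x ≡ 455 (mod 936).
Verify: 455 mod 8 = 7 ✓, 455 mod 13 = 0 ✓, 455 mod 9 = 5 ✓.

x ≡ 455 (mod 936).


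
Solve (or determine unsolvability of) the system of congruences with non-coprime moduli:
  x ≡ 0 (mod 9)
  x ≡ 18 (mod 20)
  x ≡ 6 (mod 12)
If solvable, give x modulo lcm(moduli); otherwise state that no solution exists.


Moduli 9, 20, 12 are not pairwise coprime, so CRT works modulo lcm(m_i) when all pairwise compatibility conditions hold.
Pairwise compatibility: gcd(m_i, m_j) must divide a_i - a_j for every pair.
Merge one congruence at a time:
  Start: x ≡ 0 (mod 9).
  Combine with x ≡ 18 (mod 20): gcd(9, 20) = 1; 18 - 0 = 18, which IS divisible by 1, so compatible.
    Write x = 0 + 9·t and substitute into x ≡ 18 (mod 20): 9·t ≡ 18 − 0 = 18 (mod 20).
    The inverse of 9 mod 20 is 9 (since 9·9 = 81 = 4·20 + 1), so t ≡ 9·18 = 162 ≡ 2 (mod 20).
    Then x = 0 + 9·2 = 18, valid modulo lcm(9, 20) = 180: x ≡ 18 (mod 180).
  Combine with x ≡ 6 (mod 12): gcd(180, 12) = 12; 6 - 18 = -12, which IS divisible by 12, so compatible.
    Write x = 18 + 180·t and substitute into x ≡ 6 (mod 12): 180·t ≡ 6 − 18 = -12 (mod 12).
    Divide the congruence (and modulus) by g = 12: 15·t ≡ -1 (mod 1).
    Modulo 1 every t works; take t = 0.
    Then x = 18 + 180·0 = 18, valid modulo lcm(180, 12) = 180: x ≡ 18 (mod 180).
Verify: 18 mod 9 = 0, 18 mod 20 = 18, 18 mod 12 = 6.

x ≡ 18 (mod 180).


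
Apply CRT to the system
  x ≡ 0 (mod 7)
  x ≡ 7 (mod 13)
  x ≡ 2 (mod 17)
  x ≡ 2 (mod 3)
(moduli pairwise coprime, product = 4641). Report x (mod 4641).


Product of moduli M = 7 · 13 · 17 · 3 = 4641.
Merge one congruence at a time:
  Start: x ≡ 0 (mod 7).
  Combine with x ≡ 7 (mod 13); new modulus lcm = 91.
    Write x = 0 + 7·t and substitute into x ≡ 7 (mod 13): 7·t ≡ 7 − 0 = 7 (mod 13).
    The inverse of 7 mod 13 is 2 (since 7·2 = 14 = 1·13 + 1), so t ≡ 2·7 = 14 ≡ 1 (mod 13).
    Then x = 0 + 7·1 = 7, valid modulo lcm(7, 13) = 91: x ≡ 7 (mod 91).
  Combine with x ≡ 2 (mod 17); new modulus lcm = 1547.
    Write x = 7 + 91·t and substitute into x ≡ 2 (mod 17): 91·t ≡ 2 − 7 = -5 (mod 17).
    Reduce coefficients mod 17: 6·t ≡ 12 (mod 17).
    The inverse of 6 mod 17 is 3 (since 6·3 = 18 = 1·17 + 1), so t ≡ 3·12 = 36 ≡ 2 (mod 17).
    Then x = 7 + 91·2 = 189, valid modulo lcm(91, 17) = 1547: x ≡ 189 (mod 1547).
  Combine with x ≡ 2 (mod 3); new modulus lcm = 4641.
    Write x = 189 + 1547·t and substitute into x ≡ 2 (mod 3): 1547·t ≡ 2 − 189 = -187 (mod 3).
    Reduce coefficients mod 3: 2·t ≡ 2 (mod 3).
    The inverse of 2 mod 3 is 2 (since 2·2 = 4 = 1·3 + 1), so t ≡ 2·2 = 4 ≡ 1 (mod 3).
    Then x = 189 + 1547·1 = 1736, valid modulo lcm(1547, 3) = 4641: x ≡ 1736 (mod 4641).
Verify against each original: 1736 mod 7 = 0, 1736 mod 13 = 7, 1736 mod 17 = 2, 1736 mod 3 = 2.

x ≡ 1736 (mod 4641).


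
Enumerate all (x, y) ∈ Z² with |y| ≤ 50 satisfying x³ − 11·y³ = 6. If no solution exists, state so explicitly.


The equation is x³ - 11y³ = 6. For fixed y, x³ = 11·y³ + 6, so a solution requires the RHS to be a perfect cube.
Strategy: iterate y from -50 to 50, compute RHS = 11·y³ + 6, and check whether it is a (positive or negative) perfect cube.
Check small values of y:
  y = 0: RHS = 6 is not a perfect cube.
  y = 1: RHS = 17 is not a perfect cube.
  y = -1: RHS = -5 is not a perfect cube.
  y = 2: RHS = 94 is not a perfect cube.
  y = -2: RHS = -82 is not a perfect cube.
  y = 3: RHS = 303 is not a perfect cube.
  y = -3: RHS = -291 is not a perfect cube.
Continuing the search up to |y| = 50 finds no solutions either.
No (x, y) in the scanned range satisfies the equation.

No integer solutions with |y| ≤ 50.


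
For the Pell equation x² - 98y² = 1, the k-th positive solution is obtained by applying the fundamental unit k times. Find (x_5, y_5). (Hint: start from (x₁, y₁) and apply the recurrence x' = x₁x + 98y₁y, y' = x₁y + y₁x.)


Step 1: Find the fundamental solution (x₁, y₁) of x² - 98y² = 1.
  Expand √98 as a continued fraction. a₀ = ⌊√98⌋ = 9; iterate m_{k+1} = d_k·a_k − m_k, d_{k+1} = (98 − m_{k+1}²)/d_k, a_{k+1} = ⌊(a₀ + m_{k+1})/d_{k+1}⌋ (starting m₀ = 0, d₀ = 1), with convergents p_k = a_k·p_{k-1} + p_{k-2}, q_k = a_k·q_{k-1} + q_{k-2} (p₋₁ = 1, q₋₁ = 0):
  k = 0: a₀ = 9; p₀/q₀ = 9/1; p₀² − 98·q₀² = 81 − 98 = -17.
  k = 1: m = 9, d = 17, a = ⌊(9 + 9)/17⌋ = 1; p/q = (1·9 + 1)/(1·1 + 0) = 10/1; p² − 98·q² = 100 − 98 = 2.
  k = 2: m = 8, d = 2, a = ⌊(9 + 8)/2⌋ = 8; p/q = (8·10 + 9)/(8·1 + 1) = 89/9; p² − 98·q² = 7921 − 7938 = -17.
  k = 3: m = 8, d = 17, a = ⌊(9 + 8)/17⌋ = 1; p/q = (1·89 + 10)/(1·9 + 1) = 99/10; p² − 98·q² = 9801 − 9800 = 1.
  The first convergent with p² − 98·q² = 1 gives the fundamental solution (x₁, y₁) = (99, 10).
Step 2: Apply the recurrence (x_{n+1}, y_{n+1}) = (x₁x_n + 98y₁y_n, x₁y_n + y₁x_n) repeatedly.
  From (x_1, y_1) = (99, 10): x_2 = 99·99 + 98·10·10 = 19601; y_2 = 99·10 + 10·99 = 1980.
  From (x_2, y_2) = (19601, 1980): x_3 = 99·19601 + 98·10·1980 = 3880899; y_3 = 99·1980 + 10·19601 = 392030.
  From (x_3, y_3) = (3880899, 392030): x_4 = 99·3880899 + 98·10·392030 = 768398401; y_4 = 99·392030 + 10·3880899 = 77619960.
  From (x_4, y_4) = (768398401, 77619960): x_5 = 99·768398401 + 98·10·77619960 = 152139002499; y_5 = 99·77619960 + 10·768398401 = 15368360050.
Step 3: Verify x_5² - 98·y_5² = 23146276081390728245001 - 23146276081390728245000 = 1 (should be 1). ✓

(x_1, y_1) = (99, 10); (x_5, y_5) = (152139002499, 15368360050).


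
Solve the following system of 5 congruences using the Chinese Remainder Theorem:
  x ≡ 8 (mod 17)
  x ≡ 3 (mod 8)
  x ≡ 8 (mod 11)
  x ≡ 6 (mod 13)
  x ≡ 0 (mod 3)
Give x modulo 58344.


Product of moduli M = 17 · 8 · 11 · 13 · 3 = 58344.
Merge one congruence at a time:
  Start: x ≡ 8 (mod 17).
  Combine with x ≡ 3 (mod 8); new modulus lcm = 136.
    Write x = 8 + 17·t and substitute into x ≡ 3 (mod 8): 17·t ≡ 3 − 8 = -5 (mod 8).
    Reduce coefficients mod 8: 1·t ≡ 3 (mod 8).
    So t ≡ 3 (mod 8).
    Then x = 8 + 17·3 = 59, valid modulo lcm(17, 8) = 136: x ≡ 59 (mod 136).
  Combine with x ≡ 8 (mod 11); new modulus lcm = 1496.
    Write x = 59 + 136·t and substitute into x ≡ 8 (mod 11): 136·t ≡ 8 − 59 = -51 (mod 11).
    Reduce coefficients mod 11: 4·t ≡ 4 (mod 11).
    The inverse of 4 mod 11 is 3 (since 4·3 = 12 = 1·11 + 1), so t ≡ 3·4 = 12 ≡ 1 (mod 11).
    Then x = 59 + 136·1 = 195, valid modulo lcm(136, 11) = 1496: x ≡ 195 (mod 1496).
  Combine with x ≡ 6 (mod 13); new modulus lcm = 19448.
    Write x = 195 + 1496·t and substitute into x ≡ 6 (mod 13): 1496·t ≡ 6 − 195 = -189 (mod 13).
    Reduce coefficients mod 13: 1·t ≡ 6 (mod 13).
    So t ≡ 6 (mod 13).
    Then x = 195 + 1496·6 = 9171, valid modulo lcm(1496, 13) = 19448: x ≡ 9171 (mod 19448).
  Combine with x ≡ 0 (mod 3); new modulus lcm = 58344.
    Write x = 9171 + 19448·t and substitute into x ≡ 0 (mod 3): 19448·t ≡ 0 − 9171 = -9171 (mod 3).
    Reduce coefficients mod 3: 2·t ≡ 0 (mod 3).
    The inverse of 2 mod 3 is 2 (since 2·2 = 4 = 1·3 + 1), so t ≡ 2·0 = 0 ≡ 0 (mod 3).
    Then x = 9171 + 19448·0 = 9171, valid modulo lcm(19448, 3) = 58344: x ≡ 9171 (mod 58344).
Verify against each original: 9171 mod 17 = 8, 9171 mod 8 = 3, 9171 mod 11 = 8, 9171 mod 13 = 6, 9171 mod 3 = 0.

x ≡ 9171 (mod 58344).


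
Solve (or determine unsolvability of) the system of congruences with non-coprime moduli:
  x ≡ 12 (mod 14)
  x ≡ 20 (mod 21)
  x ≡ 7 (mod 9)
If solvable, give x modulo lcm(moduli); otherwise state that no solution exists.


Moduli 14, 21, 9 are not pairwise coprime, so CRT works modulo lcm(m_i) when all pairwise compatibility conditions hold.
Pairwise compatibility: gcd(m_i, m_j) must divide a_i - a_j for every pair.
Merge one congruence at a time:
  Start: x ≡ 12 (mod 14).
  Combine with x ≡ 20 (mod 21): gcd(14, 21) = 7, and 20 - 12 = 8 is NOT divisible by 7.
    ⇒ system is inconsistent (no integer solution).

No solution (the system is inconsistent).


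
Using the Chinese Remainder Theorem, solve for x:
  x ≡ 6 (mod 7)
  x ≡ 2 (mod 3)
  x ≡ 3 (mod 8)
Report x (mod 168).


Moduli 7, 3, 8 are pairwise coprime; by CRT there is a unique solution modulo M = 7 · 3 · 8 = 168.
Solve pairwise, accumulating the modulus:
  Start with x ≡ 6 (mod 7).
  Combine with x ≡ 2 (mod 3): since gcd(7, 3) = 1, we get a unique residue mod 21.
    Write x = 6 + 7·t and substitute into x ≡ 2 (mod 3): 7·t ≡ 2 − 6 = -4 (mod 3).
    Reduce coefficients mod 3: 1·t ≡ 2 (mod 3).
    So t ≡ 2 (mod 3).
    Then x = 6 + 7·2 = 20, valid modulo lcm(7, 3) = 21: x ≡ 20 (mod 21).
  Combine with x ≡ 3 (mod 8): since gcd(21, 8) = 1, we get a unique residue mod 168.
    Write x = 20 + 21·t and substitute into x ≡ 3 (mod 8): 21·t ≡ 3 − 20 = -17 (mod 8).
    Reduce coefficients mod 8: 5·t ≡ 7 (mod 8).
    The inverse of 5 mod 8 is 5 (since 5·5 = 25 = 3·8 + 1), so t ≡ 5·7 = 35 ≡ 3 (mod 8).
    Then x = 20 + 21·3 = 83, valid modulo lcm(21, 8) = 168: x ≡ 83 (mod 168).
Verify: 83 mod 7 = 6 ✓, 83 mod 3 = 2 ✓, 83 mod 8 = 3 ✓.

x ≡ 83 (mod 168).


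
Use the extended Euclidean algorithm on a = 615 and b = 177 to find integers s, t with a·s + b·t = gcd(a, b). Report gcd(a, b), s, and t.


Euclidean algorithm on (615, 177) — divide until remainder is 0:
  615 = 3 · 177 + 84
  177 = 2 · 84 + 9
  84 = 9 · 9 + 3
  9 = 3 · 3 + 0
gcd(615, 177) = 3.
Track Bezout coefficients alongside the remainders: start with r₀ = 615 = a·1 + b·0 (s = 1, t = 0) and r₁ = 177 = a·0 + b·1 (s = 0, t = 1); each new remainder r_{k+1} = r_{k-1} − q_k·r_k inherits s_{k+1} = s_{k-1} − q_k·s_k, t_{k+1} = t_{k-1} − q_k·t_k, so r_k = a·s_k + b·t_k at every step:
  q = 3: r = 84, s = 1 − 3·0 = 1, t = 0 − 3·1 = -3  (check: 615·1 + 177·(-3) = 84)
  q = 2: r = 9, s = 0 − 2·1 = -2, t = 1 − 2·(-3) = 7  (check: 615·(-2) + 177·7 = 9)
  q = 9: r = 3, s = 1 − 9·(-2) = 19, t = -3 − 9·7 = -66  (check: 615·19 + 177·(-66) = 3)
The row with r = 3 (the gcd) gives the Bezout coefficients s = 19, t = -66.
Result: 615 · (19) + 177 · (-66) = 3.

gcd(615, 177) = 3; s = 19, t = -66 (check: 615·19 + 177·(-66) = 3).


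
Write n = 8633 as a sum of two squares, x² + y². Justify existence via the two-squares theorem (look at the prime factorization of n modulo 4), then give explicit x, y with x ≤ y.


Step 1: Factor n = 8633 = 89 · 97.
Step 2: Check the mod-4 condition on each prime factor: 89 ≡ 1 (mod 4), exponent 1; 97 ≡ 1 (mod 4), exponent 1.
All primes ≡ 3 (mod 4) appear to even exponent (or don't appear), so by the two-squares theorem n IS expressible as a sum of two squares.
Step 3: Build a representation. Here n = 89 · 97 is a product of primes ≡ 1 (mod 4). Each prime p ≡ 1 (mod 4) is itself a sum of two squares; find a² by testing p − a² for a perfect square:
  89: 89 − 1² = 88, 89 − 2² = 85, 89 − 3² = 80, 89 − 4² = 73, 89 − 5² = 64 = 8² ⇒ 89 = 5² + 8².
  97: 97 − 1² = 96, 97 − 2² = 93, 97 − 3² = 88, 97 − 4² = 81 = 9² ⇒ 97 = 4² + 9².
  Combine using the Brahmagupta–Fibonacci identity (a² + b²)(c² + d²) = (ac − bd)² + (ad + bc)² = (ac + bd)² + (ad − bc)²:
  89 · 97 = 8633: from (5² + 8²)(4² + 9²), take (5·4 − 8·9, 5·9 + 8·4) = (20 − 72, 45 + 32) = (-52, 77); dropping signs (only squares matter) gives (52, 77); check 52² + 77² = 2704 + 5929 = 8633 ✓.
Step 4: Order so x ≤ y and verify: 52² + 77² = 2704 + 5929 = 8633 = n. ✓

n = 8633 = 52² + 77² (one valid representation with x ≤ y).


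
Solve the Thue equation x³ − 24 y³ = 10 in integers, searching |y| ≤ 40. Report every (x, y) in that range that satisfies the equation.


The equation is x³ - 24y³ = 10. For fixed y, x³ = 24·y³ + 10, so a solution requires the RHS to be a perfect cube.
Strategy: iterate y from -40 to 40, compute RHS = 24·y³ + 10, and check whether it is a (positive or negative) perfect cube.
Check small values of y:
  y = 0: RHS = 10 is not a perfect cube.
  y = 1: RHS = 34 is not a perfect cube.
  y = -1: RHS = -14 is not a perfect cube.
  y = 2: RHS = 202 is not a perfect cube.
  y = -2: RHS = -182 is not a perfect cube.
  y = 3: RHS = 658 is not a perfect cube.
  y = -3: RHS = -638 is not a perfect cube.
Continuing the search up to |y| = 40 finds no solutions either.
No (x, y) in the scanned range satisfies the equation.

No integer solutions with |y| ≤ 40.


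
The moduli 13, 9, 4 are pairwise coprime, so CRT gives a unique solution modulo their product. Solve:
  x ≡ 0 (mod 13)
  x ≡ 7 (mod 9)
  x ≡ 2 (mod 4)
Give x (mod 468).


Moduli 13, 9, 4 are pairwise coprime; by CRT there is a unique solution modulo M = 13 · 9 · 4 = 468.
Solve pairwise, accumulating the modulus:
  Start with x ≡ 0 (mod 13).
  Combine with x ≡ 7 (mod 9): since gcd(13, 9) = 1, we get a unique residue mod 117.
    Write x = 0 + 13·t and substitute into x ≡ 7 (mod 9): 13·t ≡ 7 − 0 = 7 (mod 9).
    Reduce coefficients mod 9: 4·t ≡ 7 (mod 9).
    The inverse of 4 mod 9 is 7 (since 4·7 = 28 = 3·9 + 1), so t ≡ 7·7 = 49 ≡ 4 (mod 9).
    Then x = 0 + 13·4 = 52, valid modulo lcm(13, 9) = 117: x ≡ 52 (mod 117).
  Combine with x ≡ 2 (mod 4): since gcd(117, 4) = 1, we get a unique residue mod 468.
    Write x = 52 + 117·t and substitute into x ≡ 2 (mod 4): 117·t ≡ 2 − 52 = -50 (mod 4).
    Reduce coefficients mod 4: 1·t ≡ 2 (mod 4).
    So t ≡ 2 (mod 4).
    Then x = 52 + 117·2 = 286, valid modulo lcm(117, 4) = 468: x ≡ 286 (mod 468).
Verify: 286 mod 13 = 0 ✓, 286 mod 9 = 7 ✓, 286 mod 4 = 2 ✓.

x ≡ 286 (mod 468).


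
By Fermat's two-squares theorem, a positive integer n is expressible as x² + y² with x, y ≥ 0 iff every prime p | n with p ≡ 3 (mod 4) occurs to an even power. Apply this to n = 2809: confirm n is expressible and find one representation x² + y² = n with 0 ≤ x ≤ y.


Step 1: Factor n = 2809 = 53^2.
Step 2: Check the mod-4 condition on each prime factor: 53 ≡ 1 (mod 4), exponent 2.
All primes ≡ 3 (mod 4) appear to even exponent (or don't appear), so by the two-squares theorem n IS expressible as a sum of two squares.
Step 3: Build a representation. Here n = 53 · 53 is a product of primes ≡ 1 (mod 4). Each prime p ≡ 1 (mod 4) is itself a sum of two squares; find a² by testing p − a² for a perfect square:
  53: 53 − 1² = 52, 53 − 2² = 49 = 7² ⇒ 53 = 2² + 7².
  Combine using the Brahmagupta–Fibonacci identity (a² + b²)(c² + d²) = (ac − bd)² + (ad + bc)² = (ac + bd)² + (ad − bc)²:
  53 · 53 = 2809: from (2² + 7²)(2² + 7²), take (2·2 − 7·7, 2·7 + 7·2) = (4 − 49, 14 + 14) = (-45, 28); dropping signs (only squares matter) gives (45, 28); check 45² + 28² = 2025 + 784 = 2809 ✓.
Step 4: Order so x ≤ y and verify: 28² + 45² = 784 + 2025 = 2809 = n. ✓

n = 2809 = 28² + 45² (one valid representation with x ≤ y).


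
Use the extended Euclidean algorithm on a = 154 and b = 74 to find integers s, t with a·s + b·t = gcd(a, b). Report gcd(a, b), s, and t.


Euclidean algorithm on (154, 74) — divide until remainder is 0:
  154 = 2 · 74 + 6
  74 = 12 · 6 + 2
  6 = 3 · 2 + 0
gcd(154, 74) = 2.
Track Bezout coefficients alongside the remainders: start with r₀ = 154 = a·1 + b·0 (s = 1, t = 0) and r₁ = 74 = a·0 + b·1 (s = 0, t = 1); each new remainder r_{k+1} = r_{k-1} − q_k·r_k inherits s_{k+1} = s_{k-1} − q_k·s_k, t_{k+1} = t_{k-1} − q_k·t_k, so r_k = a·s_k + b·t_k at every step:
  q = 2: r = 6, s = 1 − 2·0 = 1, t = 0 − 2·1 = -2  (check: 154·1 + 74·(-2) = 6)
  q = 12: r = 2, s = 0 − 12·1 = -12, t = 1 − 12·(-2) = 25  (check: 154·(-12) + 74·25 = 2)
The row with r = 2 (the gcd) gives the Bezout coefficients s = -12, t = 25.
Result: 154 · (-12) + 74 · (25) = 2.

gcd(154, 74) = 2; s = -12, t = 25 (check: 154·(-12) + 74·25 = 2).


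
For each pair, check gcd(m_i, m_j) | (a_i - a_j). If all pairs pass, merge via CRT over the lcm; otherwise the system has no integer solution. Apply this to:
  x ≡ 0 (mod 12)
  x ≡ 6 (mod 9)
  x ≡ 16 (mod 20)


Moduli 12, 9, 20 are not pairwise coprime, so CRT works modulo lcm(m_i) when all pairwise compatibility conditions hold.
Pairwise compatibility: gcd(m_i, m_j) must divide a_i - a_j for every pair.
Merge one congruence at a time:
  Start: x ≡ 0 (mod 12).
  Combine with x ≡ 6 (mod 9): gcd(12, 9) = 3; 6 - 0 = 6, which IS divisible by 3, so compatible.
    Write x = 0 + 12·t and substitute into x ≡ 6 (mod 9): 12·t ≡ 6 − 0 = 6 (mod 9).
    Divide the congruence (and modulus) by g = 3: 4·t ≡ 2 (mod 3).
    Reduce coefficients mod 3: 1·t ≡ 2 (mod 3).
    So t ≡ 2 (mod 3).
    Then x = 0 + 12·2 = 24, valid modulo lcm(12, 9) = 36: x ≡ 24 (mod 36).
  Combine with x ≡ 16 (mod 20): gcd(36, 20) = 4; 16 - 24 = -8, which IS divisible by 4, so compatible.
    Write x = 24 + 36·t and substitute into x ≡ 16 (mod 20): 36·t ≡ 16 − 24 = -8 (mod 20).
    Divide the congruence (and modulus) by g = 4: 9·t ≡ -2 (mod 5).
    Reduce coefficients mod 5: 4·t ≡ 3 (mod 5).
    The inverse of 4 mod 5 is 4 (since 4·4 = 16 = 3·5 + 1), so t ≡ 4·3 = 12 ≡ 2 (mod 5).
    Then x = 24 + 36·2 = 96, valid modulo lcm(36, 20) = 180: x ≡ 96 (mod 180).
Verify: 96 mod 12 = 0, 96 mod 9 = 6, 96 mod 20 = 16.

x ≡ 96 (mod 180).


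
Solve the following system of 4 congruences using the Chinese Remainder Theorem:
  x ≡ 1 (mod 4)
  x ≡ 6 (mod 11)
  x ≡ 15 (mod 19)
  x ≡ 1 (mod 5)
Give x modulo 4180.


Product of moduli M = 4 · 11 · 19 · 5 = 4180.
Merge one congruence at a time:
  Start: x ≡ 1 (mod 4).
  Combine with x ≡ 6 (mod 11); new modulus lcm = 44.
    Write x = 1 + 4·t and substitute into x ≡ 6 (mod 11): 4·t ≡ 6 − 1 = 5 (mod 11).
    The inverse of 4 mod 11 is 3 (since 4·3 = 12 = 1·11 + 1), so t ≡ 3·5 = 15 ≡ 4 (mod 11).
    Then x = 1 + 4·4 = 17, valid modulo lcm(4, 11) = 44: x ≡ 17 (mod 44).
  Combine with x ≡ 15 (mod 19); new modulus lcm = 836.
    Write x = 17 + 44·t and substitute into x ≡ 15 (mod 19): 44·t ≡ 15 − 17 = -2 (mod 19).
    Reduce coefficients mod 19: 6·t ≡ 17 (mod 19).
    The inverse of 6 mod 19 is 16 (since 6·16 = 96 = 5·19 + 1), so t ≡ 16·17 = 272 ≡ 6 (mod 19).
    Then x = 17 + 44·6 = 281, valid modulo lcm(44, 19) = 836: x ≡ 281 (mod 836).
  Combine with x ≡ 1 (mod 5); new modulus lcm = 4180.
    Write x = 281 + 836·t and substitute into x ≡ 1 (mod 5): 836·t ≡ 1 − 281 = -280 (mod 5).
    Reduce coefficients mod 5: 1·t ≡ 0 (mod 5).
    So t ≡ 0 (mod 5).
    Then x = 281 + 836·0 = 281, valid modulo lcm(836, 5) = 4180: x ≡ 281 (mod 4180).
Verify against each original: 281 mod 4 = 1, 281 mod 11 = 6, 281 mod 19 = 15, 281 mod 5 = 1.

x ≡ 281 (mod 4180).


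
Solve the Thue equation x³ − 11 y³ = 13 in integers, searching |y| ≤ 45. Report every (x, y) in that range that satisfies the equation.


The equation is x³ - 11y³ = 13. For fixed y, x³ = 11·y³ + 13, so a solution requires the RHS to be a perfect cube.
Strategy: iterate y from -45 to 45, compute RHS = 11·y³ + 13, and check whether it is a (positive or negative) perfect cube.
Check small values of y:
  y = 0: RHS = 13 is not a perfect cube.
  y = 1: RHS = 24 is not a perfect cube.
  y = -1: RHS = 2 is not a perfect cube.
  y = 2: RHS = 101 is not a perfect cube.
  y = -2: RHS = -75 is not a perfect cube.
  y = 3: RHS = 310 is not a perfect cube.
  y = -3: RHS = -284 is not a perfect cube.
Continuing the search up to |y| = 45 finds no solutions either.
No (x, y) in the scanned range satisfies the equation.

No integer solutions with |y| ≤ 45.


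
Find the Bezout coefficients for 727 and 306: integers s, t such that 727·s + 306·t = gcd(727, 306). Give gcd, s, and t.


Euclidean algorithm on (727, 306) — divide until remainder is 0:
  727 = 2 · 306 + 115
  306 = 2 · 115 + 76
  115 = 1 · 76 + 39
  76 = 1 · 39 + 37
  39 = 1 · 37 + 2
  37 = 18 · 2 + 1
  2 = 2 · 1 + 0
gcd(727, 306) = 1.
Track Bezout coefficients alongside the remainders: start with r₀ = 727 = a·1 + b·0 (s = 1, t = 0) and r₁ = 306 = a·0 + b·1 (s = 0, t = 1); each new remainder r_{k+1} = r_{k-1} − q_k·r_k inherits s_{k+1} = s_{k-1} − q_k·s_k, t_{k+1} = t_{k-1} − q_k·t_k, so r_k = a·s_k + b·t_k at every step:
  q = 2: r = 115, s = 1 − 2·0 = 1, t = 0 − 2·1 = -2  (check: 727·1 + 306·(-2) = 115)
  q = 2: r = 76, s = 0 − 2·1 = -2, t = 1 − 2·(-2) = 5  (check: 727·(-2) + 306·5 = 76)
  q = 1: r = 39, s = 1 − 1·(-2) = 3, t = -2 − 1·5 = -7  (check: 727·3 + 306·(-7) = 39)
  q = 1: r = 37, s = -2 − 1·3 = -5, t = 5 − 1·(-7) = 12  (check: 727·(-5) + 306·12 = 37)
  q = 1: r = 2, s = 3 − 1·(-5) = 8, t = -7 − 1·12 = -19  (check: 727·8 + 306·(-19) = 2)
  q = 18: r = 1, s = -5 − 18·8 = -149, t = 12 − 18·(-19) = 354  (check: 727·(-149) + 306·354 = 1)
The row with r = 1 (the gcd) gives the Bezout coefficients s = -149, t = 354.
Result: 727 · (-149) + 306 · (354) = 1.

gcd(727, 306) = 1; s = -149, t = 354 (check: 727·(-149) + 306·354 = 1).


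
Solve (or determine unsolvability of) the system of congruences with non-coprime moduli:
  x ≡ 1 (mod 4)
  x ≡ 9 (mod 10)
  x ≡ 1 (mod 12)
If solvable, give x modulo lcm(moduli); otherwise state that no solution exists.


Moduli 4, 10, 12 are not pairwise coprime, so CRT works modulo lcm(m_i) when all pairwise compatibility conditions hold.
Pairwise compatibility: gcd(m_i, m_j) must divide a_i - a_j for every pair.
Merge one congruence at a time:
  Start: x ≡ 1 (mod 4).
  Combine with x ≡ 9 (mod 10): gcd(4, 10) = 2; 9 - 1 = 8, which IS divisible by 2, so compatible.
    Write x = 1 + 4·t and substitute into x ≡ 9 (mod 10): 4·t ≡ 9 − 1 = 8 (mod 10).
    Divide the congruence (and modulus) by g = 2: 2·t ≡ 4 (mod 5).
    The inverse of 2 mod 5 is 3 (since 2·3 = 6 = 1·5 + 1), so t ≡ 3·4 = 12 ≡ 2 (mod 5).
    Then x = 1 + 4·2 = 9, valid modulo lcm(4, 10) = 20: x ≡ 9 (mod 20).
  Combine with x ≡ 1 (mod 12): gcd(20, 12) = 4; 1 - 9 = -8, which IS divisible by 4, so compatible.
    Write x = 9 + 20·t and substitute into x ≡ 1 (mod 12): 20·t ≡ 1 − 9 = -8 (mod 12).
    Divide the congruence (and modulus) by g = 4: 5·t ≡ -2 (mod 3).
    Reduce coefficients mod 3: 2·t ≡ 1 (mod 3).
    The inverse of 2 mod 3 is 2 (since 2·2 = 4 = 1·3 + 1), so t ≡ 2·1 = 2 ≡ 2 (mod 3).
    Then x = 9 + 20·2 = 49, valid modulo lcm(20, 12) = 60: x ≡ 49 (mod 60).
Verify: 49 mod 4 = 1, 49 mod 10 = 9, 49 mod 12 = 1.

x ≡ 49 (mod 60).
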